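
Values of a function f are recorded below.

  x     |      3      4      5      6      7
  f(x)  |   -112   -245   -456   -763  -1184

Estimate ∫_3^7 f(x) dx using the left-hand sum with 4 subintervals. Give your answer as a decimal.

-1576

Δx = 1.
Sum = 1·[(-112) + (-245) + (-456) + (-763)] = -1576.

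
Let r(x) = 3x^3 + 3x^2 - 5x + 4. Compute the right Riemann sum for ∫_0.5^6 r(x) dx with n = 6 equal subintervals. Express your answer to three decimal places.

1478.674

Δx = (6 − 0.5)/6 = 11/12.
Right endpoints: 17/12, 7/3, 3.25, 25/6, 61/12, 6.
r(17/12) = 6605/576, r(7/3) = 421/9, r(3.25) = 122.421875, r(25/6) = 18163/72, r(61/12) = 259297/576, r(6) = 730.
Sum = Δx · [r(17/12) + r(7/3) + r(3.25) + ...].
Sum ≈ 1478.674.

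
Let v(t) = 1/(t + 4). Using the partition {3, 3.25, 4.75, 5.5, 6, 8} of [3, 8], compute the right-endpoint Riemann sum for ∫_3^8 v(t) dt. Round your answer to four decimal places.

Subinterval widths: 0.25, 1.5, 0.75, 0.5, 2.
Right endpoints: 3.25, 4.75, 5.5, 6, 8.
v(3.25) = 4/29, v(4.75) = 4/35, v(5.5) = 2/19, v(6) = 0.1, v(8) = 1/12.
Sum = Σ Δt_i · v(t_i).
Sum ≈ 0.5015.

0.5015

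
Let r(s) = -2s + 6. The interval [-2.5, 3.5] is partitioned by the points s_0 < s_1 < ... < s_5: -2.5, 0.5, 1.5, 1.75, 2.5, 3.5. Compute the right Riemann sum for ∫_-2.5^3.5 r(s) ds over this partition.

18.375

Subinterval widths: 3, 1, 0.25, 0.75, 1.
Right endpoints: 0.5, 1.5, 1.75, 2.5, 3.5.
r(0.5) = 5, r(1.5) = 3, r(1.75) = 2.5, r(2.5) = 1, r(3.5) = -1.
Sum = Σ Δs_i · r(s_i).
Sum = 18.375.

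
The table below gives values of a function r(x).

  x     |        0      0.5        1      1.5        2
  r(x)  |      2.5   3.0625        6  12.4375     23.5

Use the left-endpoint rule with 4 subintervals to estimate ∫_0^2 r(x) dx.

Δx = 0.5.
Sum = 0.5·[2.5 + 3.0625 + 6 + 12.4375] = 12.

12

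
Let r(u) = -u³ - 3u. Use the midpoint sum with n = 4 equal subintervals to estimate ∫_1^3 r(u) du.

Δu = (3 − 1)/4 = 0.5.
Midpoints: 1.25, 1.75, 2.25, 2.75.
r(1.25) = -5.703125, r(1.75) = -10.609375, r(2.25) = -18.140625, r(2.75) = -29.046875.
Sum = Δu · [r(1.25) + r(1.75) + r(2.25) + r(2.75)].
Sum = -31.75.

-31.75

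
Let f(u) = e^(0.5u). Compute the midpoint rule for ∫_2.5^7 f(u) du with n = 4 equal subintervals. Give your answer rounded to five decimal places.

Δu = (7 − 2.5)/4 = 1.125.
Midpoints: 3.0625, 4.1875, 5.3125, 6.4375.
f(3.0625) ≈ 4.62395, f(4.1875) ≈ 8.11529, f(5.3125) ≈ 14.24278, f(6.4375) ≈ 24.99685.
Sum = Δu · [f(3.0625) + f(4.1875) + f(5.3125) + f(6.4375)].
Sum ≈ 58.47624.

58.47624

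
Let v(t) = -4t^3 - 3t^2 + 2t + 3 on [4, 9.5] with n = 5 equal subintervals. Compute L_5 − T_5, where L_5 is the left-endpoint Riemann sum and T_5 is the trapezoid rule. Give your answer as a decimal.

1861.8875

L_5 = -6822.97.
T_5 = -8684.8575.
L_5 − T_5 = 1861.8875.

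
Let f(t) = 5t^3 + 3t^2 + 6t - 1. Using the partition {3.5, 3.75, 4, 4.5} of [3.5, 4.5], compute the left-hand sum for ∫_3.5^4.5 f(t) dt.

Subinterval widths: 0.25, 0.25, 0.5.
Left endpoints: 3.5, 3.75, 4.
f(3.5) = 271.125, f(3.75) = 327.359375, f(4) = 391.
Sum = Σ Δt_i · f(t_i).
Sum = 345.12109375.

345.12109375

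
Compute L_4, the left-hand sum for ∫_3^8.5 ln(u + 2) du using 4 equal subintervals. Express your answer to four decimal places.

Δu = (8.5 − 3)/4 = 1.375.
Left endpoints: 3, 4.375, 5.75, 7.125.
f(3) ≈ 1.6094, f(4.375) ≈ 1.8524, f(5.75) ≈ 2.0477, f(7.125) ≈ 2.2110.
Sum = Δu · [f(3) + f(4.375) + f(5.75) + f(7.125)].
Sum ≈ 10.6157.

10.6157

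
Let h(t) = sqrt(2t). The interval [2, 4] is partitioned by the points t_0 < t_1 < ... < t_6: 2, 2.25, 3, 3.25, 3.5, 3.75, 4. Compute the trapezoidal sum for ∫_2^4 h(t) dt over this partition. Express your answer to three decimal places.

Subinterval widths: 0.25, 0.75, 0.25, 0.25, 0.25, 0.25.
h(2) ≈ 2.000, h(2.25) ≈ 2.121, h(3) ≈ 2.449, h(3.25) ≈ 2.550, h(3.5) ≈ 2.646, h(3.75) ≈ 2.739, h(4) ≈ 2.828.
On each subinterval the trapezoid contributes (Δt_i/2)·[h(t_{i-1}) + h(t_i)].
Sum ≈ 4.872.

4.872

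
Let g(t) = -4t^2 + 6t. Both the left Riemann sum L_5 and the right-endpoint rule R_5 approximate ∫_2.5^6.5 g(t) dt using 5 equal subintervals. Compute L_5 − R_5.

96

L_5 = -191.04.
R_5 = -287.04.
L_5 − R_5 = 96.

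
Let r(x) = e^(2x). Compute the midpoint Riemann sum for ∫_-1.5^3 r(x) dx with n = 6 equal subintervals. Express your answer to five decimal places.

183.95239

Δx = (3 − (-1.5))/6 = 0.75.
Midpoints: -1.125, -0.375, 0.375, 1.125, 1.875, 2.625.
r(-1.125) ≈ 0.10540, r(-0.375) ≈ 0.47237, r(0.375) ≈ 2.11700, r(1.125) ≈ 9.48774, r(1.875) ≈ 42.52108, r(2.625) ≈ 190.56627.
Sum = Δx · [r(-1.125) + r(-0.375) + r(0.375) + ...].
Sum ≈ 183.95239.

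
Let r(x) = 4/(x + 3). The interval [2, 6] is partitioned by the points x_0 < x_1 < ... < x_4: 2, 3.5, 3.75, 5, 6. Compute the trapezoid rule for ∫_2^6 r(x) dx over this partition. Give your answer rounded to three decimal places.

Subinterval widths: 1.5, 0.25, 1.25, 1.
r(2) = 0.8, r(3.5) = 8/13, r(3.75) = 16/27, r(5) = 0.5, r(6) = 4/9.
On each subinterval the trapezoid contributes (Δx_i/2)·[r(x_{i-1}) + r(x_i)].
Sum ≈ 2.368.

2.368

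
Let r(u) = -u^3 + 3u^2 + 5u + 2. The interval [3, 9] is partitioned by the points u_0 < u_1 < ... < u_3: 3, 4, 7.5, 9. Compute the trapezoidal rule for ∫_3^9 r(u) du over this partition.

Subinterval widths: 1, 3.5, 1.5.
r(3) = 17, r(4) = 6, r(7.5) = -213.625, r(9) = -439.
On each subinterval the trapezoid contributes (Δu_i/2)·[r(u_{i-1}) + r(u_i)].
Sum = -841.3125.

-841.3125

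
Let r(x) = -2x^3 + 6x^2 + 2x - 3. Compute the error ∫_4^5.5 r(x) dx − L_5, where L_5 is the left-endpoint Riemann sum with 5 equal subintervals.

Exact integral: ∫_4^5.5 r(x) dx = -115.03125.
L_5 = -98.1.
Error = -115.03125 − (-98.1) = -16.93125.

-16.93125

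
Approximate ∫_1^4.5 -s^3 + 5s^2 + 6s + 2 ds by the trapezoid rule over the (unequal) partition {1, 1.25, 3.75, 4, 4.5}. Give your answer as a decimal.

106.0078125

Subinterval widths: 0.25, 2.5, 0.25, 0.5.
f(1) = 12, f(1.25) = 15.359375, f(3.75) = 42.078125, f(4) = 42, f(4.5) = 39.125.
On each subinterval the trapezoid contributes (Δs_i/2)·[f(s_{i-1}) + f(s_i)].
Sum = 106.0078125.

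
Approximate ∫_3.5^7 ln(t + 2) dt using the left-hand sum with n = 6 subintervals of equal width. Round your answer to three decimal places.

6.753

Δt = (7 − 3.5)/6 = 7/12.
Left endpoints: 3.5, 49/12, 14/3, 5.25, 35/6, 77/12.
f(3.5) ≈ 1.705, f(49/12) ≈ 1.806, f(14/3) ≈ 1.897, f(5.25) ≈ 1.981, f(35/6) ≈ 2.058, f(77/12) ≈ 2.130.
Sum = Δt · [f(3.5) + f(49/12) + f(14/3) + ...].
Sum ≈ 6.753.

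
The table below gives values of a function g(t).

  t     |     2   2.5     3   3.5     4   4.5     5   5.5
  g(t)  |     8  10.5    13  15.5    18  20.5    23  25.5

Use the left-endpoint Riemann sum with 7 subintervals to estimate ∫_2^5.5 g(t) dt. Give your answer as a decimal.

54.25

Δt = 0.5.
Sum = 0.5·[8 + 10.5 + 13 + 15.5 + 18 + 20.5 + 23] = 54.25.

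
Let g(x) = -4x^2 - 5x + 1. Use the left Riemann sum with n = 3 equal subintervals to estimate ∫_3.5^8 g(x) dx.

Δx = (8 − 3.5)/3 = 1.5.
Left endpoints: 3.5, 5, 6.5.
g(3.5) = -65.5, g(5) = -124, g(6.5) = -200.5.
Sum = Δx · [g(3.5) + g(5) + g(6.5)].
Sum = -585.

-585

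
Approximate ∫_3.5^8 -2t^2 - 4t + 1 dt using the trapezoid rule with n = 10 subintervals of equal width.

Δt = (8 − 3.5)/10 = 0.45.
f(3.5) = -37.5, f(3.95) = -46.005, f(4.4) = -55.32, f(4.85) = -65.445, f(5.3) = -76.38, f(5.75) = -88.125, f(6.2) = -100.68, f(6.65) = -114.045, f(7.1) = -128.22, f(7.55) = -143.205, f(8) = -159.
T_10 = (Δt/2)·[f(t_0) + 2f(t_1) + ... + 2f(t_{9}) + f(t_10)].
Sum = -412.05375.

-412.05375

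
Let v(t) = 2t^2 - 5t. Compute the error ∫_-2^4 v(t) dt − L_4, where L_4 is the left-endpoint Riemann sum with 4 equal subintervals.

-9

Exact integral: ∫_-2^4 v(t) dt = 18.
L_4 = 27.
Error = 18 − 27 = -9.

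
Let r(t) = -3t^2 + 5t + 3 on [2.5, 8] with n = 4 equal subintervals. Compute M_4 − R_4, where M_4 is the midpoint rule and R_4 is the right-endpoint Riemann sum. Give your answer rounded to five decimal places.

M_4 ≈ -332.9003906.
R_4 = -440.90234375.
M_4 − R_4 ≈ 108.00195.

108.00195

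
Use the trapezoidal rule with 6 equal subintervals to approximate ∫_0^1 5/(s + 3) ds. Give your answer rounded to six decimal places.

1.438973

Δs = (1 − 0)/6 = 1/6.
f(0) = 5/3, f(1/6) = 30/19, f(1/3) = 1.5, f(0.5) = 10/7, f(2/3) = 15/11, f(5/6) = 30/23, f(1) = 1.25.
T_6 = (Δs/2)·[f(s_0) + 2f(s_1) + ... + 2f(s_{5}) + f(s_6)].
Sum ≈ 1.438973.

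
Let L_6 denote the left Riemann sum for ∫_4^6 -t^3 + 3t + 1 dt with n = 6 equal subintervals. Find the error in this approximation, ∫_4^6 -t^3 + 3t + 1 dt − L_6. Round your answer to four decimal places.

Exact integral: ∫_4^6 f(t) dt = -228.
L_6 ≈ -204.222222.
Error ≈ -228 − (-204.222222) ≈ -23.7778.

-23.7778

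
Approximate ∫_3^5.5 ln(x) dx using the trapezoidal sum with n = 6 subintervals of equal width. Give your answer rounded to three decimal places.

Δx = (5.5 − 3)/6 = 5/12.
f(3) ≈ 1.099, f(41/12) ≈ 1.229, f(23/6) ≈ 1.344, f(4.25) ≈ 1.447, f(14/3) ≈ 1.540, f(61/12) ≈ 1.626, f(5.5) ≈ 1.705.
T_6 = (Δx/2)·[f(x_0) + 2f(x_1) + ... + 2f(x_{5}) + f(x_6)].
Sum ≈ 3.578.

3.578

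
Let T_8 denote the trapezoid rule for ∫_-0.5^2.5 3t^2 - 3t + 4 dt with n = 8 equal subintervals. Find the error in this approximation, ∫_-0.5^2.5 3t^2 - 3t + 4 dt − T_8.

Exact integral: ∫_-0.5^2.5 f(t) dt = 18.75.
T_8 = 18.9609375.
Error = 18.75 − 18.9609375 = -0.2109375.

-0.2109375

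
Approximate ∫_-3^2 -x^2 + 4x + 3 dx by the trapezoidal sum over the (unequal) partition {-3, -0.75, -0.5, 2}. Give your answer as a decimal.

-11.171875

Subinterval widths: 2.25, 0.25, 2.5.
f(-3) = -18, f(-0.75) = -0.5625, f(-0.5) = 0.75, f(2) = 7.
On each subinterval the trapezoid contributes (Δx_i/2)·[f(x_{i-1}) + f(x_i)].
Sum = -11.171875.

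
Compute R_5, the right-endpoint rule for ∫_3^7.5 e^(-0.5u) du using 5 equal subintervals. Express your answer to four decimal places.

Δu = (7.5 − 3)/5 = 0.9.
Right endpoints: 3.9, 4.8, 5.7, 6.6, 7.5.
f(3.9) ≈ 0.1423, f(4.8) ≈ 0.0907, f(5.7) ≈ 0.0578, f(6.6) ≈ 0.0369, f(7.5) ≈ 0.0235.
Sum = Δu · [f(3.9) + f(4.8) + f(5.7) + f(6.6) + f(7.5)].
Sum ≈ 0.3161.

0.3161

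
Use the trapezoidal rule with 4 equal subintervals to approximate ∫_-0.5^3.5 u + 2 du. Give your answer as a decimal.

Δu = (3.5 − (-0.5))/4 = 1.
f(-0.5) = 1.5, f(0.5) = 2.5, f(1.5) = 3.5, f(2.5) = 4.5, f(3.5) = 5.5.
T_4 = (Δu/2)·[f(u_0) + 2f(u_1) + 2f(u_2) + 2f(u_3) + f(u_4)].
Sum = 14.

14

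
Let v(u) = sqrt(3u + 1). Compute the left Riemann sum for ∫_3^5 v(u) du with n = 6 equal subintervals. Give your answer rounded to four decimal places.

Δu = (5 − 3)/6 = 1/3.
Left endpoints: 3, 10/3, 11/3, 4, 13/3, 14/3.
v(3) ≈ 3.1623, v(10/3) ≈ 3.3166, v(11/3) ≈ 3.4641, v(4) ≈ 3.6056, v(13/3) ≈ 3.7417, v(14/3) ≈ 3.8730.
Sum = Δu · [v(3) + v(10/3) + v(11/3) + ...].
Sum ≈ 7.0544.

7.0544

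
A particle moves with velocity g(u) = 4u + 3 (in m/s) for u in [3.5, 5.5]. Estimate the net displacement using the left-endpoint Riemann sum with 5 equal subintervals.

Δu = (5.5 − 3.5)/5 = 0.4.
Left endpoints: 3.5, 3.9, 4.3, 4.7, 5.1.
g(3.5) = 17, g(3.9) = 18.6, g(4.3) = 20.2, g(4.7) = 21.8, g(5.1) = 23.4.
Sum = Δu · [g(3.5) + g(3.9) + g(4.3) + g(4.7) + g(5.1)].
Sum = 40.4.

40.4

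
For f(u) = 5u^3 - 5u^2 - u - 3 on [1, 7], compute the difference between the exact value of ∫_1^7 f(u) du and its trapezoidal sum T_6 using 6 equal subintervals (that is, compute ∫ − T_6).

-55

Exact integral: ∫_1^7 f(u) du = 2388.
T_6 = 2443.
Error = 2388 − 2443 = -55.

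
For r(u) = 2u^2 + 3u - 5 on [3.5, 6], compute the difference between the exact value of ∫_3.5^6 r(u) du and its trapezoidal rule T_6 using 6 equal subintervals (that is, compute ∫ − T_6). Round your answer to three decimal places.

-0.145

Exact integral: ∫_3.5^6 r(u) du ≈ 138.54167.
T_6 ≈ 138.68634.
Error ≈ 138.54167 − 138.68634 ≈ -0.145.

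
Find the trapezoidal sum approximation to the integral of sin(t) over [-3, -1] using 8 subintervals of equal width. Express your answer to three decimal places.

Δt = (-1 − (-3))/8 = 0.25.
f(-3) ≈ -0.141, f(-2.75) ≈ -0.382, f(-2.5) ≈ -0.598, f(-2.25) ≈ -0.778, f(-2) ≈ -0.909, f(-1.75) ≈ -0.984, f(-1.5) ≈ -0.997, f(-1.25) ≈ -0.949, f(-1) ≈ -0.841.
T_8 = (Δt/2)·[f(t_0) + 2f(t_1) + ... + 2f(t_{7}) + f(t_8)].
Sum ≈ -1.522.

-1.522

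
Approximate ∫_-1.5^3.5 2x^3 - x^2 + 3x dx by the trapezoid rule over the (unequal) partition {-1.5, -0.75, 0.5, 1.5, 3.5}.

90.46875

Subinterval widths: 0.75, 1.25, 1, 2.
f(-1.5) = -13.5, f(-0.75) = -3.65625, f(0.5) = 1.5, f(1.5) = 9, f(3.5) = 84.
On each subinterval the trapezoid contributes (Δx_i/2)·[f(x_{i-1}) + f(x_i)].
Sum = 90.46875.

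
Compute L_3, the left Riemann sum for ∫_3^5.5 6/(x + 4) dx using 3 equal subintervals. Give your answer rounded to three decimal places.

1.930

Δx = (5.5 − 3)/3 = 5/6.
Left endpoints: 3, 23/6, 14/3.
f(3) = 6/7, f(23/6) = 36/47, f(14/3) = 9/13.
Sum = Δx · [f(3) + f(23/6) + f(14/3)].
Sum ≈ 1.930.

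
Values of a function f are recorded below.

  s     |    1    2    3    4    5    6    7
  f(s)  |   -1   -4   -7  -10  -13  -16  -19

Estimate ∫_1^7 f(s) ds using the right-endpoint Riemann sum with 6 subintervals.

-69

Δs = 1.
Sum = 1·[(-4) + (-7) + (-10) + (-13) + (-16) + (-19)] = -69.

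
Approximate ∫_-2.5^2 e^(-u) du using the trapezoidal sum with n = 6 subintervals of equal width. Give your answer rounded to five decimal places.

12.60664

Δu = (2 − (-2.5))/6 = 0.75.
f(-2.5) ≈ 12.18249, f(-1.75) ≈ 5.75460, f(-1) ≈ 2.71828, f(-0.25) ≈ 1.28403, f(0.5) ≈ 0.60653, f(1.25) ≈ 0.28650, f(2) ≈ 0.13534.
T_6 = (Δu/2)·[f(u_0) + 2f(u_1) + ... + 2f(u_{5}) + f(u_6)].
Sum ≈ 12.60664.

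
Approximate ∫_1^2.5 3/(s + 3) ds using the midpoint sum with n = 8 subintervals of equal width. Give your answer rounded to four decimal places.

Δs = (2.5 − 1)/8 = 0.1875.
Midpoints: 1.09375, 1.28125, 1.46875, 1.65625, 1.84375, 2.03125, 2.21875, 2.40625.
f(1.09375) = 96/131, f(1.28125) = 96/137, f(1.46875) = 96/143, f(1.65625) = 96/149, f(1.84375) = 96/155, f(2.03125) = 96/161, f(2.21875) = 96/167, f(2.40625) = 96/173.
Sum = Δs · [f(1.09375) + f(1.28125) + f(1.46875) + ...].
Sum ≈ 0.9552.

0.9552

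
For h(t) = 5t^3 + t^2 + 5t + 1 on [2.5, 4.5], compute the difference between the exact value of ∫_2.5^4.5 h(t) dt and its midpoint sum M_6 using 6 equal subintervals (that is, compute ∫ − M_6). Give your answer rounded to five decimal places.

Exact integral: ∫_2.5^4.5 h(t) dt ≈ 525.9166667.
M_6 ≈ 524.9259259.
Error ≈ 525.9166667 − 524.9259259 ≈ 0.99074.

0.99074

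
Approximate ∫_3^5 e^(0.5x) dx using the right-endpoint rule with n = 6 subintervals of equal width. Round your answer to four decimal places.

16.7207

Δx = (5 − 3)/6 = 1/3.
Right endpoints: 10/3, 11/3, 4, 13/3, 14/3, 5.
f(10/3) ≈ 5.2945, f(11/3) ≈ 6.2547, f(4) ≈ 7.3891, f(13/3) ≈ 8.7291, f(14/3) ≈ 10.3123, f(5) ≈ 12.1825.
Sum = Δx · [f(10/3) + f(11/3) + f(4) + ...].
Sum ≈ 16.7207.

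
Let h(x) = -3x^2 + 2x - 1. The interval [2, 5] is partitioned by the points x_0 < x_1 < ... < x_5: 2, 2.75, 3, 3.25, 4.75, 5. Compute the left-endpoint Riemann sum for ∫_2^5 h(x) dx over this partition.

-70.875

Subinterval widths: 0.75, 0.25, 0.25, 1.5, 0.25.
Left endpoints: 2, 2.75, 3, 3.25, 4.75.
h(2) = -9, h(2.75) = -18.1875, h(3) = -22, h(3.25) = -26.1875, h(4.75) = -59.1875.
Sum = Σ Δx_i · h(x_i).
Sum = -70.875.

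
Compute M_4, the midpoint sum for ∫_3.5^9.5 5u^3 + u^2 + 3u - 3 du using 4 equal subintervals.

Δu = (9.5 − 3.5)/4 = 1.5.
Midpoints: 4.25, 5.75, 7.25, 8.75.
f(4.25) = 411.640625, f(5.75) = 997.859375, f(7.25) = 1976.703125, f(8.75) = 3449.421875.
Sum = Δu · [f(4.25) + f(5.75) + f(7.25) + f(8.75)].
Sum = 10253.4375.

10253.4375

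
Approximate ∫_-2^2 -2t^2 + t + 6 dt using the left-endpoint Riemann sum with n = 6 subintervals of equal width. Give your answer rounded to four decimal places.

Δt = (2 − (-2))/6 = 2/3.
Left endpoints: -2, -4/3, -2/3, 0, 2/3, 4/3.
f(-2) = -4, f(-4/3) = 10/9, f(-2/3) = 40/9, f(0) = 6, f(2/3) = 52/9, f(4/3) = 34/9.
Sum = Δt · [f(-2) + f(-4/3) + f(-2/3) + ...].
Sum ≈ 11.4074.

11.4074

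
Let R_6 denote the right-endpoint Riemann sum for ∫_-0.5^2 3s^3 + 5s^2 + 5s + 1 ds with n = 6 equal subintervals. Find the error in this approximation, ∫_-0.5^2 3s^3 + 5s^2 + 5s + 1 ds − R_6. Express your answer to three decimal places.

-12.439

Exact integral: ∫_-0.5^2 f(s) ds ≈ 37.36979.
R_6 ≈ 49.80830.
Error ≈ 37.36979 − 49.80830 ≈ -12.439.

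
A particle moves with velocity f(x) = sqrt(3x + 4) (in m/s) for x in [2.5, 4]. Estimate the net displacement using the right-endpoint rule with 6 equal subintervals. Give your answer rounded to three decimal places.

5.632

Δx = (4 − 2.5)/6 = 0.25.
Right endpoints: 2.75, 3, 3.25, 3.5, 3.75, 4.
f(2.75) ≈ 3.500, f(3) ≈ 3.606, f(3.25) ≈ 3.708, f(3.5) ≈ 3.808, f(3.75) ≈ 3.905, f(4) ≈ 4.000.
Sum = Δx · [f(2.75) + f(3) + f(3.25) + ...].
Sum ≈ 5.632.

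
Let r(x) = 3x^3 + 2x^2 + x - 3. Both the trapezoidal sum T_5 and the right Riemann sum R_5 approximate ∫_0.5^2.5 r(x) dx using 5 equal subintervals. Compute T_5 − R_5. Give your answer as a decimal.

T_5 = 37.41.
R_5 = 49.51.
T_5 − R_5 = -12.1.

-12.1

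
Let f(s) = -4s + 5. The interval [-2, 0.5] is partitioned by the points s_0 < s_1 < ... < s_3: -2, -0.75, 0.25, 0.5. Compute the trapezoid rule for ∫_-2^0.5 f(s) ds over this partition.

Subinterval widths: 1.25, 1, 0.25.
f(-2) = 13, f(-0.75) = 8, f(0.25) = 4, f(0.5) = 3.
On each subinterval the trapezoid contributes (Δs_i/2)·[f(s_{i-1}) + f(s_i)].
Sum = 20.

20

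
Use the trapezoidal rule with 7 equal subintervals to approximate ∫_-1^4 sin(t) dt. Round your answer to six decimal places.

Δt = (4 − (-1))/7 = 5/7.
f(-1) ≈ -0.841471, f(-2/7) ≈ -0.281843, f(3/7) ≈ 0.415572, f(8/7) ≈ 0.909823, f(13/7) ≈ 0.959282, f(18/7) ≈ 0.539770, f(23/7) ≈ -0.143623, f(4) ≈ -0.756802.
T_7 = (Δt/2)·[f(t_0) + 2f(t_1) + ... + 2f(t_{6}) + f(t_7)].
Sum ≈ 1.142746.

1.142746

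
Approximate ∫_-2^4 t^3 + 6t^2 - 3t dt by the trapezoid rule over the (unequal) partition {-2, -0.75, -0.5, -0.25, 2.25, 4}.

223.8046875

Subinterval widths: 1.25, 0.25, 0.25, 2.5, 1.75.
f(-2) = 22, f(-0.75) = 5.203125, f(-0.5) = 2.875, f(-0.25) = 1.109375, f(2.25) = 35.015625, f(4) = 148.
On each subinterval the trapezoid contributes (Δt_i/2)·[f(t_{i-1}) + f(t_i)].
Sum = 223.8046875.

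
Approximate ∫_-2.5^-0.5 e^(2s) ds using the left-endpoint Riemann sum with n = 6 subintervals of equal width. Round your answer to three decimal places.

0.127

Δs = (-0.5 − (-2.5))/6 = 1/3.
Left endpoints: -2.5, -13/6, -11/6, -1.5, -7/6, -5/6.
f(-2.5) ≈ 0.007, f(-13/6) ≈ 0.013, f(-11/6) ≈ 0.026, f(-1.5) ≈ 0.050, f(-7/6) ≈ 0.097, f(-5/6) ≈ 0.189.
Sum = Δs · [f(-2.5) + f(-13/6) + f(-11/6) + ...].
Sum ≈ 0.127.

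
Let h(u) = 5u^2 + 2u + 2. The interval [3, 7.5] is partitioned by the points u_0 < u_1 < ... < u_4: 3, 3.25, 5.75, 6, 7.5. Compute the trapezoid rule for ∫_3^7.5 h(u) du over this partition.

Subinterval widths: 0.25, 2.5, 0.25, 1.5.
h(3) = 53, h(3.25) = 61.3125, h(5.75) = 178.8125, h(6) = 194, h(7.5) = 298.25.
On each subinterval the trapezoid contributes (Δu_i/2)·[h(u_{i-1}) + h(u_i)].
Sum = 730.234375.

730.234375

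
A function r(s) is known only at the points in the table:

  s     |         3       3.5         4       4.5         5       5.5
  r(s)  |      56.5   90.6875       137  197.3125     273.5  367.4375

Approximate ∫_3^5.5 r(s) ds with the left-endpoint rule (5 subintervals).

Δs = 0.5.
Sum = 0.5·[56.5 + 90.6875 + 137 + 197.3125 + 273.5] = 377.5.

377.5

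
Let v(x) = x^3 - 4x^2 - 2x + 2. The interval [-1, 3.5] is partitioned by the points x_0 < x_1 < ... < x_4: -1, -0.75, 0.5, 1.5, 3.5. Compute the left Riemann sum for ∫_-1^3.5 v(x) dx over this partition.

-12.33984375

Subinterval widths: 0.25, 1.25, 1, 2.
Left endpoints: -1, -0.75, 0.5, 1.5.
v(-1) = -1, v(-0.75) = 0.828125, v(0.5) = 0.125, v(1.5) = -6.625.
Sum = Σ Δx_i · v(x_i).
Sum = -12.33984375.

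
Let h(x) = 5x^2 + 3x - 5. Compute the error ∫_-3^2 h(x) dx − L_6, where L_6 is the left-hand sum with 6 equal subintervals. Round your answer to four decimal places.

Exact integral: ∫_-3^2 h(x) dx ≈ 25.833333.
L_6 ≈ 32.893519.
Error ≈ 25.833333 − 32.893519 ≈ -7.0602.

-7.0602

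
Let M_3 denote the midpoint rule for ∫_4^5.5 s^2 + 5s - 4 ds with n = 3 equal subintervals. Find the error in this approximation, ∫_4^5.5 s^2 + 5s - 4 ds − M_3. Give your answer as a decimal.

0.03125

Exact integral: ∫_4^5.5 f(s) ds = 63.75.
M_3 = 63.71875.
Error = 63.75 − 63.71875 = 0.03125.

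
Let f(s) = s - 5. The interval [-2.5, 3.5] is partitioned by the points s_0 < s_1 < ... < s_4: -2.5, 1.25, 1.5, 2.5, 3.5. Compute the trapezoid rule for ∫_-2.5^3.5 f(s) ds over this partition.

-27

Subinterval widths: 3.75, 0.25, 1, 1.
f(-2.5) = -7.5, f(1.25) = -3.75, f(1.5) = -3.5, f(2.5) = -2.5, f(3.5) = -1.5.
On each subinterval the trapezoid contributes (Δs_i/2)·[f(s_{i-1}) + f(s_i)].
Sum = -27.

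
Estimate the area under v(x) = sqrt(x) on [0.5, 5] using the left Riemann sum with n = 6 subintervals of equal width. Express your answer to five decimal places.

6.62254

Δx = (5 − 0.5)/6 = 0.75.
Left endpoints: 0.5, 1.25, 2, 2.75, 3.5, 4.25.
v(0.5) ≈ 0.70711, v(1.25) ≈ 1.11803, v(2) ≈ 1.41421, v(2.75) ≈ 1.65831, v(3.5) ≈ 1.87083, v(4.25) ≈ 2.06155.
Sum = Δx · [v(0.5) + v(1.25) + v(2) + ...].
Sum ≈ 6.62254.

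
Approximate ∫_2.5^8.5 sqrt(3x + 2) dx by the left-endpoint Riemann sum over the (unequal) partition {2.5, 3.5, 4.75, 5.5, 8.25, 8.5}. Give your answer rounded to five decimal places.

23.64618

Subinterval widths: 1, 1.25, 0.75, 2.75, 0.25.
Left endpoints: 2.5, 3.5, 4.75, 5.5, 8.25.
f(2.5) ≈ 3.08221, f(3.5) ≈ 3.53553, f(4.75) ≈ 4.03113, f(5.5) ≈ 4.30116, f(8.25) ≈ 5.17204.
Sum = Σ Δx_i · f(x_i).
Sum ≈ 23.64618.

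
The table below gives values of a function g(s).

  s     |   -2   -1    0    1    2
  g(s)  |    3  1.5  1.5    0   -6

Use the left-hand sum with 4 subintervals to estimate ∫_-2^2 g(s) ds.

Δs = 1.
Sum = 1·[3 + 1.5 + 1.5 + 0] = 6.

6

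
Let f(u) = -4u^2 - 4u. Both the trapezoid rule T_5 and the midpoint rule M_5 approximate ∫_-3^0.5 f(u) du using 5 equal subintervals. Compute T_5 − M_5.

T_5 = -19.81.
M_5 = -18.095.
T_5 − M_5 = -1.715.

-1.715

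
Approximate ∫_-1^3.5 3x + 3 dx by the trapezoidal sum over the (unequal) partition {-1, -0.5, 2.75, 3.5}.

30.375

Subinterval widths: 0.5, 3.25, 0.75.
f(-1) = 0, f(-0.5) = 1.5, f(2.75) = 11.25, f(3.5) = 13.5.
On each subinterval the trapezoid contributes (Δx_i/2)·[f(x_{i-1}) + f(x_i)].
Sum = 30.375.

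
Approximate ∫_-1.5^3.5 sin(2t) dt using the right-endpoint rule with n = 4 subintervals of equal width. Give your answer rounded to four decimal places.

0.1367

Δt = (3.5 − (-1.5))/4 = 1.25.
Right endpoints: -0.25, 1, 2.25, 3.5.
f(-0.25) ≈ -0.4794, f(1) ≈ 0.9093, f(2.25) ≈ -0.9775, f(3.5) ≈ 0.6570.
Sum = Δt · [f(-0.25) + f(1) + f(2.25) + f(3.5)].
Sum ≈ 0.1367.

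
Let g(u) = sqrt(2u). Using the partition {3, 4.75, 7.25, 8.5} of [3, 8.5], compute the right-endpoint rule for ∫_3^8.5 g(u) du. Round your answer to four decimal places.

20.0675

Subinterval widths: 1.75, 2.5, 1.25.
Right endpoints: 4.75, 7.25, 8.5.
g(4.75) ≈ 3.0822, g(7.25) ≈ 3.8079, g(8.5) ≈ 4.1231.
Sum = Σ Δu_i · g(u_i).
Sum ≈ 20.0675.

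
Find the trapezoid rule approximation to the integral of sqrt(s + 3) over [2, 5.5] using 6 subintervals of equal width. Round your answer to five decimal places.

Δs = (5.5 − 2)/6 = 7/12.
f(2) ≈ 2.23607, f(31/12) ≈ 2.36291, f(19/6) ≈ 2.48328, f(3.75) ≈ 2.59808, f(13/3) ≈ 2.70801, f(59/12) ≈ 2.81366, f(5.5) ≈ 2.91548.
T_6 = (Δs/2)·[f(s_0) + 2f(s_1) + ... + 2f(s_{5}) + f(s_6)].
Sum ≈ 9.06599.

9.06599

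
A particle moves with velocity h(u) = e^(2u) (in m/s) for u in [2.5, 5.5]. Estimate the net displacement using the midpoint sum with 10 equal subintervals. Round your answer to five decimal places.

Δu = (5.5 − 2.5)/10 = 0.3.
Midpoints: 2.65, 2.95, 3.25, 3.55, 3.85, 4.15, 4.45, 4.75, 5.05, 5.35.
h(2.65) ≈ 200.33681, h(2.95) ≈ 365.03747, h(3.25) ≈ 665.14163, h(3.55) ≈ 1211.96707, h(3.85) ≈ 2208.34799, h(4.15) ≈ 4023.87239, h(4.45) ≈ 7331.97354, h(4.75) ≈ 13359.72683, h(5.05) ≈ 24343.00942, h(5.35) ≈ 44355.85513.
Sum = Δu · [h(2.65) + h(2.95) + h(3.25) + ...].
Sum ≈ 29419.58049.

29419.58049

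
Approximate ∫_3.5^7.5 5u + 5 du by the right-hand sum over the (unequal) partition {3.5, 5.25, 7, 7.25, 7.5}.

145.625

Subinterval widths: 1.75, 1.75, 0.25, 0.25.
Right endpoints: 5.25, 7, 7.25, 7.5.
f(5.25) = 31.25, f(7) = 40, f(7.25) = 41.25, f(7.5) = 42.5.
Sum = Σ Δu_i · f(u_i).
Sum = 145.625.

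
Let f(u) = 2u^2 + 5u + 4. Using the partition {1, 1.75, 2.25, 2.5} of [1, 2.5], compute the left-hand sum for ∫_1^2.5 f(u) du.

Subinterval widths: 0.75, 0.5, 0.25.
Left endpoints: 1, 1.75, 2.25.
f(1) = 11, f(1.75) = 18.875, f(2.25) = 25.375.
Sum = Σ Δu_i · f(u_i).
Sum = 24.03125.

24.03125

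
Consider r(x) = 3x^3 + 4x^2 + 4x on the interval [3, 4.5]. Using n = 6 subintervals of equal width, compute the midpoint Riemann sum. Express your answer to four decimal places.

Δx = (4.5 − 3)/6 = 0.25.
Midpoints: 3.125, 3.375, 3.625, 3.875, 4.125, 4.375.
r(3.125) = 73275/512, r(3.375) = 89289/512, r(3.625) = 107503/512, r(3.875) = 128061/512, r(4.125) = 151107/512, r(4.375) = 176785/512.
Sum = Δx · [r(3.125) + r(3.375) + r(3.625) + ...].
Sum ≈ 354.5020.

354.5020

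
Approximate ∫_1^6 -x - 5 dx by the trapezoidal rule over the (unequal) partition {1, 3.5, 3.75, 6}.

-42.5

Subinterval widths: 2.5, 0.25, 2.25.
f(1) = -6, f(3.5) = -8.5, f(3.75) = -8.75, f(6) = -11.
On each subinterval the trapezoid contributes (Δx_i/2)·[f(x_{i-1}) + f(x_i)].
Sum = -42.5.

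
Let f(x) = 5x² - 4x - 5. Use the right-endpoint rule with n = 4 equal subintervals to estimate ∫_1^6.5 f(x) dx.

Δx = (6.5 − 1)/4 = 1.375.
Right endpoints: 2.375, 3.75, 5.125, 6.5.
f(2.375) = 13.703125, f(3.75) = 50.3125, f(5.125) = 105.828125, f(6.5) = 180.25.
Sum = Δx · [f(2.375) + f(3.75) + f(5.125) + f(6.5)].
Sum = 481.37890625.

481.37890625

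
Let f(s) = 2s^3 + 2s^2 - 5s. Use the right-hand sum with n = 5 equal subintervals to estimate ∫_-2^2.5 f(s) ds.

Δs = (2.5 − (-2))/5 = 0.9.
Right endpoints: -1.1, -0.2, 0.7, 1.6, 2.5.
f(-1.1) = 5.258, f(-0.2) = 1.064, f(0.7) = -1.834, f(1.6) = 5.312, f(2.5) = 31.25.
Sum = Δs · [f(-1.1) + f(-0.2) + f(0.7) + f(1.6) + f(2.5)].
Sum = 36.945.

36.945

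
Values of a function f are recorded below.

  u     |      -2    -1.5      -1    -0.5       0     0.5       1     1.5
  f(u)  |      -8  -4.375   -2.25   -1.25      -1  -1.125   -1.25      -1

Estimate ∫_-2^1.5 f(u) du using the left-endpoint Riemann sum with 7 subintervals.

-9.625

Δu = 0.5.
Sum = 0.5·[(-8) + (-4.375) + (-2.25) + (-1.25) + (-1) + (-1.125) + (-1.25)] = -9.625.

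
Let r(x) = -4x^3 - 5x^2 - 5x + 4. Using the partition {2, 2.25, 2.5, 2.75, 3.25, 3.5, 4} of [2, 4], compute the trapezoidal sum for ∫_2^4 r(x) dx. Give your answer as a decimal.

-357.609375

Subinterval widths: 0.25, 0.25, 0.25, 0.5, 0.25, 0.5.
r(2) = -58, r(2.25) = -78.125, r(2.5) = -102.25, r(2.75) = -130.75, r(3.25) = -202.375, r(3.5) = -246.25, r(4) = -352.
On each subinterval the trapezoid contributes (Δx_i/2)·[r(x_{i-1}) + r(x_i)].
Sum = -357.609375.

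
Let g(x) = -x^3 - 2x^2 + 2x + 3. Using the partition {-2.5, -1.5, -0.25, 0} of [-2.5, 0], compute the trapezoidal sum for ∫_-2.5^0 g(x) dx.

Subinterval widths: 1, 1.25, 0.25.
g(-2.5) = 1.125, g(-1.5) = -1.125, g(-0.25) = 2.390625, g(0) = 3.
On each subinterval the trapezoid contributes (Δx_i/2)·[g(x_{i-1}) + g(x_i)].
Sum = 1.46484375.

1.46484375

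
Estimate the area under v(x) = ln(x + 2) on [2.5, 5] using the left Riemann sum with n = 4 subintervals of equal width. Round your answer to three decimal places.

4.212

Δx = (5 − 2.5)/4 = 0.625.
Left endpoints: 2.5, 3.125, 3.75, 4.375.
v(2.5) ≈ 1.504, v(3.125) ≈ 1.634, v(3.75) ≈ 1.749, v(4.375) ≈ 1.852.
Sum = Δx · [v(2.5) + v(3.125) + v(3.75) + v(4.375)].
Sum ≈ 4.212.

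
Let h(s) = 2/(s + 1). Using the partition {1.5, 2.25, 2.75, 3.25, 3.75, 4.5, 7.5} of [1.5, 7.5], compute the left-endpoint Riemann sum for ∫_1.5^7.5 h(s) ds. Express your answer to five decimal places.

2.81635

Subinterval widths: 0.75, 0.5, 0.5, 0.5, 0.75, 3.
Left endpoints: 1.5, 2.25, 2.75, 3.25, 3.75, 4.5.
h(1.5) = 0.8, h(2.25) = 8/13, h(2.75) = 8/15, h(3.25) = 8/17, h(3.75) = 8/19, h(4.5) = 4/11.
Sum = Σ Δs_i · h(s_i).
Sum ≈ 2.81635.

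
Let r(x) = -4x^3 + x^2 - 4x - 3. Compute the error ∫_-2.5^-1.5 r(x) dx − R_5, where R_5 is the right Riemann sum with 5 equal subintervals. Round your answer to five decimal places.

5.53333

Exact integral: ∫_-2.5^-1.5 r(x) dx ≈ 43.0833333.
R_5 = 37.55.
Error ≈ 43.0833333 − 37.55 ≈ 5.53333.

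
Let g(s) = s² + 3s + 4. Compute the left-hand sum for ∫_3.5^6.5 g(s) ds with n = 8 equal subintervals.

Δs = (6.5 − 3.5)/8 = 0.375.
Left endpoints: 3.5, 3.875, 4.25, 4.625, 5, 5.375, 5.75, 6.125.
g(3.5) = 26.75, g(3.875) = 30.640625, g(4.25) = 34.8125, g(4.625) = 39.265625, g(5) = 44, g(5.375) = 49.015625, g(5.75) = 54.3125, g(6.125) = 59.890625.
Sum = Δs · [g(3.5) + g(3.875) + g(4.25) + ...].
Sum = 127.0078125.

127.0078125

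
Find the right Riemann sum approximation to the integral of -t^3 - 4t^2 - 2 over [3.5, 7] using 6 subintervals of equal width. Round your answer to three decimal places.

-1104.233

Δt = (7 − 3.5)/6 = 7/12.
Right endpoints: 49/12, 14/3, 5.25, 35/6, 77/12, 7.
f(49/12) = -236353/1728, f(14/3) = -5150/27, f(5.25) = -256.953125, f(35/6) = -72707/216, f(77/12) = -744581/1728, f(7) = -541.
Sum = Δt · [f(49/12) + f(14/3) + f(5.25) + ...].
Sum ≈ -1104.233.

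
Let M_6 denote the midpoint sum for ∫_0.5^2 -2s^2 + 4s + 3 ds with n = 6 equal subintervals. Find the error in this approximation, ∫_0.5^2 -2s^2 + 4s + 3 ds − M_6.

-0.015625

Exact integral: ∫_0.5^2 f(s) ds = 6.75.
M_6 = 6.765625.
Error = 6.75 − 6.765625 = -0.015625.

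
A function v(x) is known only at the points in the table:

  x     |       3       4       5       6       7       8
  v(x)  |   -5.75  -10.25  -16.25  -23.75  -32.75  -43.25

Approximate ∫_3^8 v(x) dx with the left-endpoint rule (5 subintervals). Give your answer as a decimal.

-88.75

Δx = 1.
Sum = 1·[(-5.75) + (-10.25) + (-16.25) + (-23.75) + (-32.75)] = -88.75.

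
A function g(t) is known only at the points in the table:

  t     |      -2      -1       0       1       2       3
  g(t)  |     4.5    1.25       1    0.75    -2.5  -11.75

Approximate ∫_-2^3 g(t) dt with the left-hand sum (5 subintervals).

Δt = 1.
Sum = 1·[4.5 + 1.25 + 1 + 0.75 + (-2.5)] = 5.

5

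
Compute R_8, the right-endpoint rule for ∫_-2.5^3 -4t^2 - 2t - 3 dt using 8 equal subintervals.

Δt = (3 − (-2.5))/8 = 0.6875.
Right endpoints: -1.8125, -1.125, -0.4375, 0.25, 0.9375, 1.625, 2.3125, 3.
f(-1.8125) = -12.515625, f(-1.125) = -5.8125, f(-0.4375) = -2.890625, f(0.25) = -3.75, f(0.9375) = -8.390625, f(1.625) = -16.8125, f(2.3125) = -29.015625, f(3) = -45.
Sum = Δt · [f(-1.8125) + f(-1.125) + f(-0.4375) + ...].
Sum = -85.37890625.

-85.37890625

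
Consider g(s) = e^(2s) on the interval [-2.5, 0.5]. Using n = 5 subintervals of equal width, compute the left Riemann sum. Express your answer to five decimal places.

Δs = (0.5 − (-2.5))/5 = 0.6.
Left endpoints: -2.5, -1.9, -1.3, -0.7, -0.1.
g(-2.5) ≈ 0.00674, g(-1.9) ≈ 0.02237, g(-1.3) ≈ 0.07427, g(-0.7) ≈ 0.24660, g(-0.1) ≈ 0.81873.
Sum = Δs · [g(-2.5) + g(-1.9) + g(-1.3) + g(-0.7) + g(-0.1)].
Sum ≈ 0.70123.

0.70123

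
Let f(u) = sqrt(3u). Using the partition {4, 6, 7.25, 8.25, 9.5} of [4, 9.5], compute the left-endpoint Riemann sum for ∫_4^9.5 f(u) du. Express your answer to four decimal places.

23.1139

Subinterval widths: 2, 1.25, 1, 1.25.
Left endpoints: 4, 6, 7.25, 8.25.
f(4) ≈ 3.4641, f(6) ≈ 4.2426, f(7.25) ≈ 4.6637, f(8.25) ≈ 4.9749.
Sum = Σ Δu_i · f(u_i).
Sum ≈ 23.1139.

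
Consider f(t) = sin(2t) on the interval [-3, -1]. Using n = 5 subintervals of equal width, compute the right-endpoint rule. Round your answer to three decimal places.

0.413

Δt = (-1 − (-3))/5 = 0.4.
Right endpoints: -2.6, -2.2, -1.8, -1.4, -1.
f(-2.6) ≈ 0.883, f(-2.2) ≈ 0.952, f(-1.8) ≈ 0.443, f(-1.4) ≈ -0.335, f(-1) ≈ -0.909.
Sum = Δt · [f(-2.6) + f(-2.2) + f(-1.8) + f(-1.4) + f(-1)].
Sum ≈ 0.413.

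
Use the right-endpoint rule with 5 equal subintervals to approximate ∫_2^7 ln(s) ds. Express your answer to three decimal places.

Δs = (7 − 2)/5 = 1.
Right endpoints: 3, 4, 5, 6, 7.
f(3) ≈ 1.099, f(4) ≈ 1.386, f(5) ≈ 1.609, f(6) ≈ 1.792, f(7) ≈ 1.946.
Sum = Δs · [f(3) + f(4) + f(5) + f(6) + f(7)].
Sum ≈ 7.832.

7.832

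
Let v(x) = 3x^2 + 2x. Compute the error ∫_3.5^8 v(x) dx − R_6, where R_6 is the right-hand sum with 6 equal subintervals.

-62.859375

Exact integral: ∫_3.5^8 v(x) dx = 520.875.
R_6 = 583.734375.
Error = 520.875 − 583.734375 = -62.859375.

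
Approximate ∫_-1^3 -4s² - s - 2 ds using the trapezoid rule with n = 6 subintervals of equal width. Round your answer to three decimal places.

-50.519

Δs = (3 − (-1))/6 = 2/3.
f(-1) = -5, f(-1/3) = -19/9, f(1/3) = -25/9, f(1) = -7, f(5/3) = -133/9, f(7/3) = -235/9, f(3) = -41.
T_6 = (Δs/2)·[f(s_0) + 2f(s_1) + ... + 2f(s_{5}) + f(s_6)].
Sum ≈ -50.519.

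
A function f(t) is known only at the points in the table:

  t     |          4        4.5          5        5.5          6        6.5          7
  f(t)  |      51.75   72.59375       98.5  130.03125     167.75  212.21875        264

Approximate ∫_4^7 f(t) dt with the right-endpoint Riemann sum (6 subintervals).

472.546875

Δt = 0.5.
Sum = 0.5·[72.59375 + 98.5 + 130.03125 + 167.75 + 212.21875 + 264] = 472.546875.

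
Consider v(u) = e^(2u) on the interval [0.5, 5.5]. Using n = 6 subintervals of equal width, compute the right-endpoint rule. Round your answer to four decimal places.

61510.7289

Δu = (5.5 − 0.5)/6 = 5/6.
Right endpoints: 4/3, 13/6, 3, 23/6, 14/3, 5.5.
v(4/3) ≈ 14.3919, v(13/6) ≈ 76.1979, v(3) ≈ 403.4288, v(23/6) ≈ 2135.9497, v(14/3) ≈ 11308.7646, v(5.5) ≈ 59874.1417.
Sum = Δu · [v(4/3) + v(13/6) + v(3) + ...].
Sum ≈ 61510.7289.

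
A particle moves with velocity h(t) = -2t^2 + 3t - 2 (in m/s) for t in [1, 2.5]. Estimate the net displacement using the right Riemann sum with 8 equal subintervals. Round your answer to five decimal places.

-5.45508

Δt = (2.5 − 1)/8 = 0.1875.
Right endpoints: 1.1875, 1.375, 1.5625, 1.75, 1.9375, 2.125, 2.3125, 2.5.
h(1.1875) = -1.2578125, h(1.375) = -1.65625, h(1.5625) = -2.1953125, h(1.75) = -2.875, h(1.9375) = -3.6953125, h(2.125) = -4.65625, h(2.3125) = -5.7578125, h(2.5) = -7.
Sum = Δt · [h(1.1875) + h(1.375) + h(1.5625) + ...].
Sum ≈ -5.45508.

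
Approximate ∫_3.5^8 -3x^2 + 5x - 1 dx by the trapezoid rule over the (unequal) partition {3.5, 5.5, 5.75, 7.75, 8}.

-352.265625

Subinterval widths: 2, 0.25, 2, 0.25.
f(3.5) = -20.25, f(5.5) = -64.25, f(5.75) = -71.4375, f(7.75) = -142.4375, f(8) = -153.
On each subinterval the trapezoid contributes (Δx_i/2)·[f(x_{i-1}) + f(x_i)].
Sum = -352.265625.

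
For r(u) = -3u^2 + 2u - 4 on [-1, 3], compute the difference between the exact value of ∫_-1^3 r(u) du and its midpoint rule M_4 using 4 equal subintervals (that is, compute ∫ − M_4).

Exact integral: ∫_-1^3 r(u) du = -36.
M_4 = -35.
Error = -36 − (-35) = -1.

-1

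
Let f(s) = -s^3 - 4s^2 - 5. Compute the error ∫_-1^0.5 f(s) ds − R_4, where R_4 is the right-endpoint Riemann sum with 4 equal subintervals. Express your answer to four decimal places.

-0.2373

Exact integral: ∫_-1^0.5 f(s) ds = -8.765625.
R_4 ≈ -8.528320.
Error ≈ -8.765625 − (-8.528320) ≈ -0.2373.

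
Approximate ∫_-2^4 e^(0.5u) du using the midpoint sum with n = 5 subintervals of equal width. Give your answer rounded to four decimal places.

Δu = (4 − (-2))/5 = 1.2.
Midpoints: -1.4, -0.2, 1, 2.2, 3.4.
f(-1.4) ≈ 0.4966, f(-0.2) ≈ 0.9048, f(1) ≈ 1.6487, f(2.2) ≈ 3.0042, f(3.4) ≈ 5.4739.
Sum = Δu · [f(-1.4) + f(-0.2) + f(1) + f(2.2) + f(3.4)].
Sum ≈ 13.8339.

13.8339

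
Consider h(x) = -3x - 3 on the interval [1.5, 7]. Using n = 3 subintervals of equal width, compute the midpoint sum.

-86.625

Δx = (7 − 1.5)/3 = 11/6.
Midpoints: 29/12, 4.25, 73/12.
h(29/12) = -10.25, h(4.25) = -15.75, h(73/12) = -21.25.
Sum = Δx · [h(29/12) + h(4.25) + h(73/12)].
Sum = -86.625.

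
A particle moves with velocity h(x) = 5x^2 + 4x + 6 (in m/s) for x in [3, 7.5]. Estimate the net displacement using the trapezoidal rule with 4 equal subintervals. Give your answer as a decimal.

Δx = (7.5 − 3)/4 = 1.125.
h(3) = 63, h(4.125) = 107.578125, h(5.25) = 164.8125, h(6.375) = 234.703125, h(7.5) = 317.25.
T_4 = (Δx/2)·[h(x_0) + 2h(x_1) + 2h(x_2) + 2h(x_3) + h(x_4)].
Sum = 784.37109375.

784.37109375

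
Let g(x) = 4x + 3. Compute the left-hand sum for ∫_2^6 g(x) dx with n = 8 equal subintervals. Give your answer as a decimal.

72

Δx = (6 − 2)/8 = 0.5.
Left endpoints: 2, 2.5, 3, 3.5, 4, 4.5, 5, 5.5.
g(2) = 11, g(2.5) = 13, g(3) = 15, g(3.5) = 17, g(4) = 19, g(4.5) = 21, g(5) = 23, g(5.5) = 25.
Sum = Δx · [g(2) + g(2.5) + g(3) + ...].
Sum = 72.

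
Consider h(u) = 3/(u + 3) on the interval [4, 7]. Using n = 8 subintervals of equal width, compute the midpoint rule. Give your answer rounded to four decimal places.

Δu = (7 − 4)/8 = 0.375.
Midpoints: 4.1875, 4.5625, 4.9375, 5.3125, 5.6875, 6.0625, 6.4375, 6.8125.
h(4.1875) = 48/115, h(4.5625) = 48/121, h(4.9375) = 48/127, h(5.3125) = 48/133, h(5.6875) = 48/139, h(6.0625) = 48/145, h(6.4375) = 48/151, h(6.8125) = 48/157.
Sum = Δu · [h(4.1875) + h(4.5625) + h(4.9375) + ...].
Sum ≈ 1.0698.

1.0698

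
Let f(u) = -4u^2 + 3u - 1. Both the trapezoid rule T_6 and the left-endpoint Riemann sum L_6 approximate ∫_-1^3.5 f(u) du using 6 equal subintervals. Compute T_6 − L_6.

T_6 = -47.8125.
L_6 = -36.
T_6 − L_6 = -11.8125.

-11.8125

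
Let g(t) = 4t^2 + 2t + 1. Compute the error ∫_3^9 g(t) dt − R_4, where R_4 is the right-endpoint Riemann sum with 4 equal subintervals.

-234

Exact integral: ∫_3^9 g(t) dt = 1014.
R_4 = 1248.
Error = 1014 − 1248 = -234.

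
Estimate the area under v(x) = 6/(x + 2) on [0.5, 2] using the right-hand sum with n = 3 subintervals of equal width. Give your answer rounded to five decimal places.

Δx = (2 − 0.5)/3 = 0.5.
Right endpoints: 1, 1.5, 2.
v(1) = 2, v(1.5) = 12/7, v(2) = 1.5.
Sum = Δx · [v(1) + v(1.5) + v(2)].
Sum ≈ 2.60714.

2.60714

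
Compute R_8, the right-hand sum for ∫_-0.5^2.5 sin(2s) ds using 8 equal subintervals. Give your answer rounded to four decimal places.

Δs = (2.5 − (-0.5))/8 = 0.375.
Right endpoints: -0.125, 0.25, 0.625, 1, 1.375, 1.75, 2.125, 2.5.
f(-0.125) ≈ -0.2474, f(0.25) ≈ 0.4794, f(0.625) ≈ 0.9490, f(1) ≈ 0.9093, f(1.375) ≈ 0.3817, f(1.75) ≈ -0.3508, f(2.125) ≈ -0.8950, f(2.5) ≈ -0.9589.
Sum = Δs · [f(-0.125) + f(0.25) + f(0.625) + ...].
Sum ≈ 0.1002.

0.1002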